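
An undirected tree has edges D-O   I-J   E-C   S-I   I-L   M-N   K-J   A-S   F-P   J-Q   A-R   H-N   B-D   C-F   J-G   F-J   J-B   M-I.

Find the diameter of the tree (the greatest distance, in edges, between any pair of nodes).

7

BFS from O reaches H last, at distance 7; BFS from H confirms no node is farther.
Path: O - D - B - J - I - M - N - H.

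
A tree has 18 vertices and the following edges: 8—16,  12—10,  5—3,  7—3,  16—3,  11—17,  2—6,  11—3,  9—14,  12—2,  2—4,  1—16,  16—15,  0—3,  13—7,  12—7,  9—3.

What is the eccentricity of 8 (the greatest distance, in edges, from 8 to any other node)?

6

A farthest node from 8 is 6 (4 also at distance 6).
The path 8–16–3–7–12–2–6 has 6 edges.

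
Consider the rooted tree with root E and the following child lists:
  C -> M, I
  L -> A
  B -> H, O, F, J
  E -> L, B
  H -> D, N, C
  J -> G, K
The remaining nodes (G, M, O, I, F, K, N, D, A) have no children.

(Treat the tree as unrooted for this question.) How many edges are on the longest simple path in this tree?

6

Starting from A, a farthest node is M at distance 6.
One longest path: A-L-E-B-H-C-M.
So the diameter is 6.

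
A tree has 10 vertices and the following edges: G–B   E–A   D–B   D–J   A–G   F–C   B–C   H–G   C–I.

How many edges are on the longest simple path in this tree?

Starting from E, a farthest node is I at distance 5.
One longest path: E - A - G - B - C - I.
So the diameter is 5.

5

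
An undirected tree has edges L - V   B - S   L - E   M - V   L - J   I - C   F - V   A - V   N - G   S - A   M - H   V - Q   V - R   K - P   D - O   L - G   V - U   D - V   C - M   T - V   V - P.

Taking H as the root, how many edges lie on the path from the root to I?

3

Climbing from I to the root: I–C–M–H. That's 3 steps.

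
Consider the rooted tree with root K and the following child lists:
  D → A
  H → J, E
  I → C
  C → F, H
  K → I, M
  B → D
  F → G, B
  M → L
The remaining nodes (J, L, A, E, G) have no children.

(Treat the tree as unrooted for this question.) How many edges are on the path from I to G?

3

I – C – F – G: 3 edges.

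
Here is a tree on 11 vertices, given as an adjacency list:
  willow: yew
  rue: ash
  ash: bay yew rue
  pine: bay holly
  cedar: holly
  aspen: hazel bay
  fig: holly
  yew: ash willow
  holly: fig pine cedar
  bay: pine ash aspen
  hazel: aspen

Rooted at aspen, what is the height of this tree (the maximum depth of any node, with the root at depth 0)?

4

The longest root-to-leaf path is aspen – bay – pine – holly – fig (4 edges).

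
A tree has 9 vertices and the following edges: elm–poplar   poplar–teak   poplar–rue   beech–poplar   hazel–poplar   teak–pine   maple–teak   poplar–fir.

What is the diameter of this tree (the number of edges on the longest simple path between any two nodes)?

A longest path is pine–teak–poplar–hazel, with 3 edges.

3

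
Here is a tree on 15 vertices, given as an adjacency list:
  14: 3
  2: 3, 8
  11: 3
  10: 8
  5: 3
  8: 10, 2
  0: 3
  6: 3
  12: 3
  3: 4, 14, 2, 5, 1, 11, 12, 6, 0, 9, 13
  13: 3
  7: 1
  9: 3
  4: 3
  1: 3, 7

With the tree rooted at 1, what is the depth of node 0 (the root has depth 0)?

Climbing from 0 to the root: 0–3–1. That's 2 steps.

2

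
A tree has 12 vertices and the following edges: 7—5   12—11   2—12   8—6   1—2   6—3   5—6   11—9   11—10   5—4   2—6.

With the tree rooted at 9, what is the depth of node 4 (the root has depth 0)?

Path from 9 to 4: 9–11–12–2–6–5–4, which has 6 edges.

6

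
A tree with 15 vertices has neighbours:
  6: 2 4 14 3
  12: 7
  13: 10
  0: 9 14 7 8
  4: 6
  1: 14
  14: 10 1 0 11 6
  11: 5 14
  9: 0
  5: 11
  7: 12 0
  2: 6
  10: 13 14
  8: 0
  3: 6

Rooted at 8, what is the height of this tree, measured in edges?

5 sits deepest: 8-0-14-11-5 — 4 edges from the root.

4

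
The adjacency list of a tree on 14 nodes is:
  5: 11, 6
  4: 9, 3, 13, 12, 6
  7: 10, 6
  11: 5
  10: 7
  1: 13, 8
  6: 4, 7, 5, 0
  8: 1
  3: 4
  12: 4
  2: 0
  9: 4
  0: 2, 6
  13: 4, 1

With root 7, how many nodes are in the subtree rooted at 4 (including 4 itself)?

7

Descendants of 4 (including itself): 4, 9, 13, 12, 3, 1, 8. That's 7.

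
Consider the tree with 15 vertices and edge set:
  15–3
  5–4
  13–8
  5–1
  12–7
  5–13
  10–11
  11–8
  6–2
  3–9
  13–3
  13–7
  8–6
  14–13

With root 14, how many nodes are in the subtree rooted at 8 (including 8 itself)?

8's subtree: {8, 11, 6, 10, 2}, size 5.

5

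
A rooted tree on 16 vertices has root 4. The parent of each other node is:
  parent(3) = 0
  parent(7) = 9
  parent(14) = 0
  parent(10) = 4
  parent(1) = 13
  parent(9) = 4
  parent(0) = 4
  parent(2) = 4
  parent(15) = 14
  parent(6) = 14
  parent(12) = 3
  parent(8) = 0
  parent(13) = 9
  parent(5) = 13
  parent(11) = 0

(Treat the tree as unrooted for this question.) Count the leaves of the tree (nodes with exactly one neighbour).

10

Exactly 10 nodes have a single neighbour: 1, 2, 5, 6, 7, 8, 10, 11, 12, 15.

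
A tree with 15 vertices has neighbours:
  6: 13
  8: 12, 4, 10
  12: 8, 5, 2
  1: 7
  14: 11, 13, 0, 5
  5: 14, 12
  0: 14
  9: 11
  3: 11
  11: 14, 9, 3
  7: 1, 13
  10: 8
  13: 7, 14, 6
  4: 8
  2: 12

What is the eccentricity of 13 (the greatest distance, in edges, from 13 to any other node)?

5

The node farthest from 13 is 4 (10 also at distance 5), via 13-14-5-12-8-4 — 5 edges.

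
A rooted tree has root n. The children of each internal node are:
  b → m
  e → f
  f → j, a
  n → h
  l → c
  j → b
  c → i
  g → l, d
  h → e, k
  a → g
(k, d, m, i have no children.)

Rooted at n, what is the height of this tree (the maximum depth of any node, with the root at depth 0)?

8

The longest root-to-leaf path is n → h → e → f → a → g → l → c → i (8 edges).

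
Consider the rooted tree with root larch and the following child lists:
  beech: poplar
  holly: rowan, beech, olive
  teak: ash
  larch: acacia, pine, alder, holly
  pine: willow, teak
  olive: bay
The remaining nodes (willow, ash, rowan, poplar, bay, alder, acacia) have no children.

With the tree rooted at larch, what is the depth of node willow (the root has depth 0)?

larch → pine → willow — 2 edges.

2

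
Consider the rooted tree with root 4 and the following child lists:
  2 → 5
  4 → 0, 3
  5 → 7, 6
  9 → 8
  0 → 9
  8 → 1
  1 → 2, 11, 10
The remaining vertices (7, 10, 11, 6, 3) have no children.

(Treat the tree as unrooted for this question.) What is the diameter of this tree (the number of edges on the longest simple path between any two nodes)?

8

A longest path is 3 - 4 - 0 - 9 - 8 - 1 - 2 - 5 - 7, with 8 edges.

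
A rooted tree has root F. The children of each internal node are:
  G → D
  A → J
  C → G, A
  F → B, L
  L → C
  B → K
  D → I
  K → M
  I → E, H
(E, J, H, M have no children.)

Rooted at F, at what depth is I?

5

Climbing from I to the root: I–D–G–C–L–F. That's 5 steps.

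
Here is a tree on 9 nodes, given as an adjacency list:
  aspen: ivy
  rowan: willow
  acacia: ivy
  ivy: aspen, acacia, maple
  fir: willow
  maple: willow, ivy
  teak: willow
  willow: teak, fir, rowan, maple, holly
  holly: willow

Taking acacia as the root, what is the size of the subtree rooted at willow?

5

Descendants of willow (including itself): willow, fir, holly, teak, rowan. That's 5.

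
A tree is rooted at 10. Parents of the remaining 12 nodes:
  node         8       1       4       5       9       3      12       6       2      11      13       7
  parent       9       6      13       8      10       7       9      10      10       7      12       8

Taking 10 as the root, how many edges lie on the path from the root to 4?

4

Climbing from 4 to the root: 4 → 13 → 12 → 9 → 10. That's 4 steps.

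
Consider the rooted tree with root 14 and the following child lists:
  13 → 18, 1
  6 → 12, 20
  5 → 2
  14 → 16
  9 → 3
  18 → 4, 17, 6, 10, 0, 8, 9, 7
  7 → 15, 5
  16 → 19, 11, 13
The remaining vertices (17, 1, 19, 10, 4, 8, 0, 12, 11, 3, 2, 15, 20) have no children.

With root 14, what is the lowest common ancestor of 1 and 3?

1's ancestor chain is 1, 13, 16, 14 and 3's is 3, 9, 18, 13, 16, 14; they first meet at 13.

13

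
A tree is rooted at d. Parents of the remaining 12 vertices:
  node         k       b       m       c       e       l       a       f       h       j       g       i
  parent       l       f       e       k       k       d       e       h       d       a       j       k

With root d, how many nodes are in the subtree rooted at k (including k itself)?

8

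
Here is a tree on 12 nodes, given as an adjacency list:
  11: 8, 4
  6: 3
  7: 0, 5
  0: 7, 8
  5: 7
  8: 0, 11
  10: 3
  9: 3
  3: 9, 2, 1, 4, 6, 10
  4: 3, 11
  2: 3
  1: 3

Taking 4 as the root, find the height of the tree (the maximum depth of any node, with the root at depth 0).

The longest root-to-leaf path is 4 → 11 → 8 → 0 → 7 → 5 (5 edges).

5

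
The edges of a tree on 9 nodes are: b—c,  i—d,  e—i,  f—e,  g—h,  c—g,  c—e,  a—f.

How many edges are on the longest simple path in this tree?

5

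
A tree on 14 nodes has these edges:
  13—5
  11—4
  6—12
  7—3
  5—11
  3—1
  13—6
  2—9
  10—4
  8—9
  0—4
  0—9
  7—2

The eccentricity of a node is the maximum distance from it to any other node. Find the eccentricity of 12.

The node farthest from 12 is 1, via 12–6–13–5–11–4–0–9–2–7–3–1 — 11 edges.

11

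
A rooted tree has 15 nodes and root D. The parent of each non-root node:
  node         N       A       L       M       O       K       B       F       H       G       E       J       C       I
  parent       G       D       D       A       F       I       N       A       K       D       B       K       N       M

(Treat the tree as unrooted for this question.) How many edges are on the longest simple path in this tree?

A longest path is E–B–N–G–D–A–M–I–K–J, with 9 edges.

9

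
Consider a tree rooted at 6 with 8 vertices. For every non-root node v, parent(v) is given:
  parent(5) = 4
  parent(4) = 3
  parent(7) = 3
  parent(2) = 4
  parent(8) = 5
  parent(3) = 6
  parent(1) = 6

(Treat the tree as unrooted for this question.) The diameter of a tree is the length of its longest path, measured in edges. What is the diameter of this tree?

BFS from 8 reaches 1 last, at distance 5; BFS from 1 confirms no node is farther.
Path: 8–5–4–3–6–1.

5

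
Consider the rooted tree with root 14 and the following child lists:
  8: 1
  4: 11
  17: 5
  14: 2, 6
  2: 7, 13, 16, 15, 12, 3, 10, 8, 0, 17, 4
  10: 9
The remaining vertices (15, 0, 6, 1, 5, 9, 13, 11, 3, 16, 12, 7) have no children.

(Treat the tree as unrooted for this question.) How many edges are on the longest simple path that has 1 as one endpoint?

The node farthest from 1 is 5 (11, 9, 6 also at distance 4), via 1 – 8 – 2 – 17 – 5 — 4 edges.

4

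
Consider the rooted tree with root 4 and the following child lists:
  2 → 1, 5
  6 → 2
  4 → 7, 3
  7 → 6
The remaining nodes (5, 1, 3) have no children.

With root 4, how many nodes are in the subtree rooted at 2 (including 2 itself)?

3

Descendants of 2 (including itself): 2, 1, 5. That's 3.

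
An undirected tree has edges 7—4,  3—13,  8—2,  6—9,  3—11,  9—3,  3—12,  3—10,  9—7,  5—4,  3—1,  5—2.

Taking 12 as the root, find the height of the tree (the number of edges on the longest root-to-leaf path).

A deepest node is 8, reached by 12-3-9-7-4-5-2-8.
That path has 7 edges, so the height is 7.

7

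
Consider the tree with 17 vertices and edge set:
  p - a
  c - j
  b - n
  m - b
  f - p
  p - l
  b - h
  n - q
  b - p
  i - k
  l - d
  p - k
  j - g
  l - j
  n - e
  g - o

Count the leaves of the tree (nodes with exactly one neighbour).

10

Degree-1 nodes: a, c, d, e, f, h, i, m, o, q — 10 of them.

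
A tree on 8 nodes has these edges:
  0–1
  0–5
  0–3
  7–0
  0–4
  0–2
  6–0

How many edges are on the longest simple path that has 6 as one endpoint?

2

Distances from 6 peak at 2, attained at 3 (7, 2, 1, 4, 5 also at distance 2).
6 – 0 – 3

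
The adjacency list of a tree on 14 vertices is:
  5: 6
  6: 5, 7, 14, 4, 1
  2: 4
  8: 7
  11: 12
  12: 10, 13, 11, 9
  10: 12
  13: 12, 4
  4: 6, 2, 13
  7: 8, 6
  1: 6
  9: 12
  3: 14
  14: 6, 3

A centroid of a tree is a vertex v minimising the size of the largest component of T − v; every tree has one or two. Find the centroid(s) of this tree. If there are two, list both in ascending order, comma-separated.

If 6 is removed the pieces have sizes 7, 2, 2, 1, 1, all ≤ ⌊14/2⌋ = 7.
4 is adjacent to 6 and is also a centroid (the largest component after removing it is likewise 7).

4, 6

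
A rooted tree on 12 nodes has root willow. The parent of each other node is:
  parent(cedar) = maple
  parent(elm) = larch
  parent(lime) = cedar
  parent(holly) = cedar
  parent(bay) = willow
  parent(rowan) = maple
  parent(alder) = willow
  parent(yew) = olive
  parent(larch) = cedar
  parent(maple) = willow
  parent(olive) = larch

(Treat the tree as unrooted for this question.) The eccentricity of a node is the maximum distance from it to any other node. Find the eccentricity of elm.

Distances from elm peak at 5, attained at alder (bay also at distance 5).
elm – larch – cedar – maple – willow – alder

5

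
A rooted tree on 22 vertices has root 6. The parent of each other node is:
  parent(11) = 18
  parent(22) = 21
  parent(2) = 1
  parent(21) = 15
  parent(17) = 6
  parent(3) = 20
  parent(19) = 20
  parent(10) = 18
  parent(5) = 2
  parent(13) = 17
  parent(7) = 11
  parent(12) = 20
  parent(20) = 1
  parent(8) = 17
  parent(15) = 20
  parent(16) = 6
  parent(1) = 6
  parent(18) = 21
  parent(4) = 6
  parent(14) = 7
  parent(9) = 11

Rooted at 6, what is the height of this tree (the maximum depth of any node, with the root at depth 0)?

8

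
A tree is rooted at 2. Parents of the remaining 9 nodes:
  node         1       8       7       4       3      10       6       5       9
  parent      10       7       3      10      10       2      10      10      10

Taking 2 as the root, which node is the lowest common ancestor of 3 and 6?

Ancestors of 3 (toward the root): 3, 10, 2.
Ancestors of 6: 6, 10, 2.
The deepest node appearing in both lists is 10.

10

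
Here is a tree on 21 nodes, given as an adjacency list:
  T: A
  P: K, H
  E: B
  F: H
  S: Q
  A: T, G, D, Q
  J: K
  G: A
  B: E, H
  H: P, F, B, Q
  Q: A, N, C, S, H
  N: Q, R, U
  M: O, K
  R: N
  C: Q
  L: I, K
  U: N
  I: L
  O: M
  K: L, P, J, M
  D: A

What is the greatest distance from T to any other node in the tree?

7

A farthest node from T is I (O also at distance 7).
The path T-A-Q-H-P-K-L-I has 7 edges.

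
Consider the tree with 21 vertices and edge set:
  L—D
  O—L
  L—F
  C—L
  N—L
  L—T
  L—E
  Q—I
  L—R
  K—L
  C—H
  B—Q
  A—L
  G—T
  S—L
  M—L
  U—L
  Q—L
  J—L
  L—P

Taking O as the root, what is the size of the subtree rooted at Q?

Descendants of Q (including itself): Q, B, I. That's 3.

3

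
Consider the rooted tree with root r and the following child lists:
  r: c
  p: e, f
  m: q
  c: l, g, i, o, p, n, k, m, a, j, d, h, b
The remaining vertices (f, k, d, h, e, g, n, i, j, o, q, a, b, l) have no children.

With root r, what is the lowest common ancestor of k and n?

k's ancestor chain is k, c, r and n's is n, c, r; they first meet at c.

c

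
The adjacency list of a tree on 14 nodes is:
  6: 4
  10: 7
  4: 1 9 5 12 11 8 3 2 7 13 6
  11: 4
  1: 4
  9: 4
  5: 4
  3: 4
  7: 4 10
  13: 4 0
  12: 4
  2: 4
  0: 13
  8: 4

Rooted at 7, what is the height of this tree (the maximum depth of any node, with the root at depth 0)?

3

0 sits deepest: 7–4–13–0 — 3 edges from the root.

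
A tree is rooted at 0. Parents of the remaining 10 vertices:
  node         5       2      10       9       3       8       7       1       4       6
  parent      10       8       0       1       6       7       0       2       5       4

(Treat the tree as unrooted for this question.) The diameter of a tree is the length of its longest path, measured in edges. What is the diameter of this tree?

BFS from 9 reaches 3 last, at distance 10; BFS from 3 confirms no node is farther.
Path: 9 – 1 – 2 – 8 – 7 – 0 – 10 – 5 – 4 – 6 – 3.

10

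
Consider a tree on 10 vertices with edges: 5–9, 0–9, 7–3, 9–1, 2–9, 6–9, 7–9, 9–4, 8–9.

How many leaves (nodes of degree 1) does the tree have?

8

The leaves are 0, 1, 2, 3, 4, 5, 6, 8.
That is 8 leaves.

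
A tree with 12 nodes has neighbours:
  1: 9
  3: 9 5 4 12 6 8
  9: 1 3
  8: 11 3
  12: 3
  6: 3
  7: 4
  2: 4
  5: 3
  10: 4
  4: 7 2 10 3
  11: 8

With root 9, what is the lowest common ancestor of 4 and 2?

Path 4→root: 4 3 9; path 2→root: 2 4 3 9.
First common node: 4.

4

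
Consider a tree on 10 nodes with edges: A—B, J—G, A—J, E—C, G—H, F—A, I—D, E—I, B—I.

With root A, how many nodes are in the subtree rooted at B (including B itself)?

The subtree rooted at B contains: B, I, E, D, C — 5 nodes.

5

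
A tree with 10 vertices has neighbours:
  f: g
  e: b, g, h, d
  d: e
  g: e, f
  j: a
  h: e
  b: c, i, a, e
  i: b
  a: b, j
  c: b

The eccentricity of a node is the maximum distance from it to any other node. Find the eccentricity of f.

Distances from f peak at 5, attained at j.
f–g–e–b–a–j

5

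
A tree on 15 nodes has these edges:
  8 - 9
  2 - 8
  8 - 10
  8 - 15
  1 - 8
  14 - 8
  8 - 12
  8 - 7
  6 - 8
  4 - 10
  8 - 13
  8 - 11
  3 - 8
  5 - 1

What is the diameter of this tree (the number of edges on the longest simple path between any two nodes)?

Starting from 5, a farthest node is 4 at distance 4.
One longest path: 5–1–8–10–4.
So the diameter is 4.

4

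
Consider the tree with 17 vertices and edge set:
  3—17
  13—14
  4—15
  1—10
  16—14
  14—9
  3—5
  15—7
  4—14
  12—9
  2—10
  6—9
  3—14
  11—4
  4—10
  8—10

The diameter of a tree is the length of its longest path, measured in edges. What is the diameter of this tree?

5

BFS from 17 reaches 2 last, at distance 5; BFS from 2 confirms no node is farther.
Path: 17 - 3 - 14 - 4 - 10 - 2.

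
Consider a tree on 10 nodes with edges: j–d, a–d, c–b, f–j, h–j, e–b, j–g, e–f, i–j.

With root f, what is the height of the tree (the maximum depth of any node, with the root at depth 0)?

3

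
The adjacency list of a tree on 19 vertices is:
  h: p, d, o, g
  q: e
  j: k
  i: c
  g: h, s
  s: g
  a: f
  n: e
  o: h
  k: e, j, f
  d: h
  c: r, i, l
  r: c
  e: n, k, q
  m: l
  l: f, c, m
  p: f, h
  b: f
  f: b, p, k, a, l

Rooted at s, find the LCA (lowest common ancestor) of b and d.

Ancestors of b (toward the root): b, f, p, h, g, s.
Ancestors of d: d, h, g, s.
The deepest node appearing in both lists is h.

h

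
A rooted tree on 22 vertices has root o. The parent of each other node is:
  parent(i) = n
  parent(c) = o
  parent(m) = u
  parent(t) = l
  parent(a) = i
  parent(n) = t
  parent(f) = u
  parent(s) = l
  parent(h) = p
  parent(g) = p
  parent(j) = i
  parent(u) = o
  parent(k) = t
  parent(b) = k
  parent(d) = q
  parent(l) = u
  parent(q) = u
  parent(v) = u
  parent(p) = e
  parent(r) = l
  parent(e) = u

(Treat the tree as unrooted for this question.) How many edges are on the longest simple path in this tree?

BFS from j reaches h last, at distance 8; BFS from h confirms no node is farther.
Path: j–i–n–t–l–u–e–p–h.

8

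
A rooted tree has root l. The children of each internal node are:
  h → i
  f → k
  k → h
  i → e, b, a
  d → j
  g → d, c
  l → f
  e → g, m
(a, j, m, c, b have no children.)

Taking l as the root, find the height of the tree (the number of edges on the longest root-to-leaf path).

8

j sits deepest: l-f-k-h-i-e-g-d-j — 8 edges from the root.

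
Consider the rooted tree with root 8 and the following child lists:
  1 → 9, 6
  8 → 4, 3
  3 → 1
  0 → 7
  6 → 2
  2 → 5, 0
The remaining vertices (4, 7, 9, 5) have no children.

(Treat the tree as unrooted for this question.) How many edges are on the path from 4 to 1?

3

4–8–3–1: 3 edges.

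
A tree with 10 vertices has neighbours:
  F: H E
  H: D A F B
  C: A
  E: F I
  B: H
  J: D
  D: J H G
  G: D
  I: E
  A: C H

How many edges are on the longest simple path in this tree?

5

BFS from I reaches G last, at distance 5; BFS from G confirms no node is farther.
Path: I - E - F - H - D - G.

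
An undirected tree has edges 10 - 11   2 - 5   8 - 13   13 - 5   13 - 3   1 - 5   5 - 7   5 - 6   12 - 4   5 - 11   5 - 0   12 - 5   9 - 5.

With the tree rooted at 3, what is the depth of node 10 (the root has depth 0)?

Path from 3 to 10: 3 → 13 → 5 → 11 → 10, which has 4 edges.

4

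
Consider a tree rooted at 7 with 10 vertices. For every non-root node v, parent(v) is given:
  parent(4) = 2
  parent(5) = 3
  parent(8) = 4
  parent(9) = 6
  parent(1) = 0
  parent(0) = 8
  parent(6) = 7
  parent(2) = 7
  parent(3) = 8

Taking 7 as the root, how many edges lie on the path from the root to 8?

3

7 – 2 – 4 – 8 — 3 edges.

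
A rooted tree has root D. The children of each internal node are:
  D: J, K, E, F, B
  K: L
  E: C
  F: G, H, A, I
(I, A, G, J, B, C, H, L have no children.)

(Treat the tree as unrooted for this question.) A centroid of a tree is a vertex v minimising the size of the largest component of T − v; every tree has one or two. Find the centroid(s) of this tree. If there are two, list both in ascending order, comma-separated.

D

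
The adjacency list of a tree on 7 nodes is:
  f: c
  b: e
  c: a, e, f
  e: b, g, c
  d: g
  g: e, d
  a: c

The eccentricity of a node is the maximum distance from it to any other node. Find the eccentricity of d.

4

A farthest node from d is f (a also at distance 4).
The path d–g–e–c–f has 4 edges.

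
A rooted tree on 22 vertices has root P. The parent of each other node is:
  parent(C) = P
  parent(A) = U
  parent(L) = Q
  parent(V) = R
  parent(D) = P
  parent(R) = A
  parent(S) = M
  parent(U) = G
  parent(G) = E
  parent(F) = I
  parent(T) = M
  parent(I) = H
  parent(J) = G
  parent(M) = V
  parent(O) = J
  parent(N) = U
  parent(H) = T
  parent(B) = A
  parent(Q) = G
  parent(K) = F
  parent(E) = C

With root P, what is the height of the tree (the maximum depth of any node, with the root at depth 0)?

13

The longest root-to-leaf path is P-C-E-G-U-A-R-V-M-T-H-I-F-K (13 edges).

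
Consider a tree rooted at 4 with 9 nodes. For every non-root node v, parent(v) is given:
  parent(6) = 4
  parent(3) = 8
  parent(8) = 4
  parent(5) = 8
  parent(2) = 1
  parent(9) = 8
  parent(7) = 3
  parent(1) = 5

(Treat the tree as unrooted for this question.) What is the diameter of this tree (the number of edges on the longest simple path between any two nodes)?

BFS from 2 reaches 7 last, at distance 5; BFS from 7 confirms no node is farther.
Path: 2-1-5-8-3-7.

5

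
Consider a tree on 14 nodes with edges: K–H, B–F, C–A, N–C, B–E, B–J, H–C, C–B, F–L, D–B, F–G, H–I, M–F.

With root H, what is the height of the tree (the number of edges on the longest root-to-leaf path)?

G sits deepest: H – C – B – F – G — 4 edges from the root.

4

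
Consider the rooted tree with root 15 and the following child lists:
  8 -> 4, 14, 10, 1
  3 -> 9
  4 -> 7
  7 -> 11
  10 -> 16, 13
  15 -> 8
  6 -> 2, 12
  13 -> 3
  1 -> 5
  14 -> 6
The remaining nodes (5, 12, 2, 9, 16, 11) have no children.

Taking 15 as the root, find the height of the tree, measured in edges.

5

9 sits deepest: 15-8-10-13-3-9 — 5 edges from the root.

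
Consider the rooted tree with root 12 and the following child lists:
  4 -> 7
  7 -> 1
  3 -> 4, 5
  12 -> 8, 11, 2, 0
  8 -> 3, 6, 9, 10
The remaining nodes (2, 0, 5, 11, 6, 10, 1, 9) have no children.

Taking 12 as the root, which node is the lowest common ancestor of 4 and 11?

12

Path 4→root: 4 3 8 12; path 11→root: 11 12.
First common node: 12.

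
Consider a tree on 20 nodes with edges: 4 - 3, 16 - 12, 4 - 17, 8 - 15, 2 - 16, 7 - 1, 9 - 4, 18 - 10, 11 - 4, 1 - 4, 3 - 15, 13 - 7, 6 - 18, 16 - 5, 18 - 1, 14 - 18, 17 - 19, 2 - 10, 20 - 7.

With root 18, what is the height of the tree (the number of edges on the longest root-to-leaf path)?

5

A deepest node is 8, reached by 18–1–4–3–15–8.
That path has 5 edges, so the height is 5.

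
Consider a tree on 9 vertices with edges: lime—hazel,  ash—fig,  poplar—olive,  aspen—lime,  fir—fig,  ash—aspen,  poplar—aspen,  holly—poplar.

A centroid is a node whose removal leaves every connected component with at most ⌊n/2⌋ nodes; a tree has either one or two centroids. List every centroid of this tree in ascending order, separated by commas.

aspen

Delete aspen: the remaining components have sizes 3, 3, 2. Max 3 ≤ 4, so aspen is a centroid.
No neighbour of aspen does as well, so aspen is the unique centroid.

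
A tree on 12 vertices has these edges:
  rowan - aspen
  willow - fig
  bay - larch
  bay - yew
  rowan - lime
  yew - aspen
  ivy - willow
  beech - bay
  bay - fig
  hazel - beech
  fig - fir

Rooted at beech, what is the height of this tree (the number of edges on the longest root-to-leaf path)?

5

lime sits deepest: beech-bay-yew-aspen-rowan-lime — 5 edges from the root.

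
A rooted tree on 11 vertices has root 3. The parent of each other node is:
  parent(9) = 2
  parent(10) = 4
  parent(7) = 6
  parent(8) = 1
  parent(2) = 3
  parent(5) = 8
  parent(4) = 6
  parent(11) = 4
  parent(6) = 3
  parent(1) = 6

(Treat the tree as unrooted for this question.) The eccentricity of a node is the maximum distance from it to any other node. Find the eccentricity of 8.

The node farthest from 8 is 9, via 8–1–6–3–2–9 — 5 edges.

5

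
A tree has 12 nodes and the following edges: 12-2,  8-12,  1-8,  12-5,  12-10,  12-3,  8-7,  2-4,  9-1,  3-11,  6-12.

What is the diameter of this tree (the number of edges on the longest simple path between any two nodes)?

Starting from 9, a farthest node is 11 at distance 5.
One longest path: 9 - 1 - 8 - 12 - 3 - 11.
So the diameter is 5.

5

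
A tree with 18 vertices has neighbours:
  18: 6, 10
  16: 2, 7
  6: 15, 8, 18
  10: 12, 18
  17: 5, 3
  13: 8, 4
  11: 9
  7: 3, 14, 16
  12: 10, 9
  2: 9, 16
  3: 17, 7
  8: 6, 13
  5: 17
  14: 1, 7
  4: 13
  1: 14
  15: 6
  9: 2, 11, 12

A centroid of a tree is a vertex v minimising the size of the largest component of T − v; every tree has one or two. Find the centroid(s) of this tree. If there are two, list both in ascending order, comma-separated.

9

If 9 is removed the pieces have sizes 8, 8, 1, all ≤ ⌊18/2⌋ = 9.
No neighbour of 9 does as well, so 9 is the unique centroid.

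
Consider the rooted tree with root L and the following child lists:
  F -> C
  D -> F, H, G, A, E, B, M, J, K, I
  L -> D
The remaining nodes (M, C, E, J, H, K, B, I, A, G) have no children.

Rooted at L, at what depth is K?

L–D–K — 2 edges.

2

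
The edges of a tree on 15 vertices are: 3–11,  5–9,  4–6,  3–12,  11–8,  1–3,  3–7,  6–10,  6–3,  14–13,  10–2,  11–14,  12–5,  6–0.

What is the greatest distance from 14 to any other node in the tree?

5

The node farthest from 14 is 9 (2 also at distance 5), via 14–11–3–12–5–9 — 5 edges.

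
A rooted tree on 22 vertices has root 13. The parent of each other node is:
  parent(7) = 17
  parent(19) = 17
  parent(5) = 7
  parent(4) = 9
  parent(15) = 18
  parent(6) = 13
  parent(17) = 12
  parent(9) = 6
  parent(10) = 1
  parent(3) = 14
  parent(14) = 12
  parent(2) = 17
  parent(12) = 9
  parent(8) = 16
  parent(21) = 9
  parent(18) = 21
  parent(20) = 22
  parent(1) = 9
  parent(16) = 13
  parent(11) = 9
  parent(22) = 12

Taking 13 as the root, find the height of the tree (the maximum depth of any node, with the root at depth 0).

5 sits deepest: 13–6–9–12–17–7–5 — 6 edges from the root.

6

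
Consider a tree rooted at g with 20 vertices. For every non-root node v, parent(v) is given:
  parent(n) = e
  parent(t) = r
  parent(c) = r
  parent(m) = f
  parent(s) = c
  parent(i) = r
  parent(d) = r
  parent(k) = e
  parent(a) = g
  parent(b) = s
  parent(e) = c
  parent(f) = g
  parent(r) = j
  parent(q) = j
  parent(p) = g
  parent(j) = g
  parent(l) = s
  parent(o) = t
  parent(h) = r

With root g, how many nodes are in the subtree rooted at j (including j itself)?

15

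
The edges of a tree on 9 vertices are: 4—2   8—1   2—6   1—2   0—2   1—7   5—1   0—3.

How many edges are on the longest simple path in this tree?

Starting from 8, a farthest node is 3 at distance 4.
One longest path: 8 - 1 - 2 - 0 - 3.
So the diameter is 4.

4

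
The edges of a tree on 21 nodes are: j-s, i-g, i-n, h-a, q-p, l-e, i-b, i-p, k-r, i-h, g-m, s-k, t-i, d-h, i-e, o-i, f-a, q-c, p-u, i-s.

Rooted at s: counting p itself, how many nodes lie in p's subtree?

Descendants of p (including itself): p, q, u, c. That's 4.

4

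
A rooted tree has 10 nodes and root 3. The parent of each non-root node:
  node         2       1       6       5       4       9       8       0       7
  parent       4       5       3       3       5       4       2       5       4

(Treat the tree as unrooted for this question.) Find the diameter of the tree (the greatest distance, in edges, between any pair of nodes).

5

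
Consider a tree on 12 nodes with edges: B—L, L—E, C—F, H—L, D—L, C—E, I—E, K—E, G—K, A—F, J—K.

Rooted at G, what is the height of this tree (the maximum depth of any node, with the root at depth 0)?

The longest root-to-leaf path is G–K–E–C–F–A (5 edges).

5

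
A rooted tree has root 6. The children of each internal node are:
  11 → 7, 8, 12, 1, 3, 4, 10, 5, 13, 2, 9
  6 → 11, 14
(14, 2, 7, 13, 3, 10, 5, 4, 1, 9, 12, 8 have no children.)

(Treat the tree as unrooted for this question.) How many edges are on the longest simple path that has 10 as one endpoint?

A farthest node from 10 is 14.
The path 10 – 11 – 6 – 14 has 3 edges.

3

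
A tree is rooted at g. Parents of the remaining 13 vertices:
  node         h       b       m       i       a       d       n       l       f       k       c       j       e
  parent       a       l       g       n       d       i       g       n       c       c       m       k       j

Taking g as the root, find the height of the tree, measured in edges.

5

h sits deepest: g–n–i–d–a–h — 5 edges from the root.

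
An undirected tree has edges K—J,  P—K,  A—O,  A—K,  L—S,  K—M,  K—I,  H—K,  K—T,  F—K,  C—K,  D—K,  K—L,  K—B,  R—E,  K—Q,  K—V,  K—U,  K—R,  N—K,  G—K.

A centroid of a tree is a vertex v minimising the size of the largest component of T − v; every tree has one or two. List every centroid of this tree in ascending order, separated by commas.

Removing K splits the tree into components of sizes 2, 2, 2, 1, 1, 1, 1, 1, 1, 1, 1, 1, 1, 1, 1, 1, 1, 1; the largest is 2 ≤ ⌊22/2⌋ = 11.
Every other node leaves some component of size > 11, so the centroid is unique.

K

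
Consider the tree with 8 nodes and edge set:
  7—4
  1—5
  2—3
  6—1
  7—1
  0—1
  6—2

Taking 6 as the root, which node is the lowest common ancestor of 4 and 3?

6

Path 4→root: 4 7 1 6; path 3→root: 3 2 6.
First common node: 6.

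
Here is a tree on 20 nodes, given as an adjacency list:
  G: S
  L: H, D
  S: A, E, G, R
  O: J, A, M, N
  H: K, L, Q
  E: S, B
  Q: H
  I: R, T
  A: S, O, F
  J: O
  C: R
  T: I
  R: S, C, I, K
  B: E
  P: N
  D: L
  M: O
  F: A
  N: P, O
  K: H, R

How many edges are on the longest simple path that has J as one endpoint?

8

The node farthest from J is D, via J-O-A-S-R-K-H-L-D — 8 edges.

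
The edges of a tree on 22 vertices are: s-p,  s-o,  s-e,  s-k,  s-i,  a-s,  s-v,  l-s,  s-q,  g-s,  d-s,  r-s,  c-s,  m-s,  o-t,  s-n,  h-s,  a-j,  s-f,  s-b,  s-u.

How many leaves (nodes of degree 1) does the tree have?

19

Degree-1 nodes: b, c, d, e, f, g, h, i, j, k, l, m, n, p, q, r, t, u, v — 19 of them.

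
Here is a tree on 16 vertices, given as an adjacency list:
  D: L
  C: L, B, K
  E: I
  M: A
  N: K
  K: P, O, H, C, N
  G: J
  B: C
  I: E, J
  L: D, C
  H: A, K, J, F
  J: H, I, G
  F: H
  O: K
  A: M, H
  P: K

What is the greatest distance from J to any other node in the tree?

5

A farthest node from J is D.
The path J-H-K-C-L-D has 5 edges.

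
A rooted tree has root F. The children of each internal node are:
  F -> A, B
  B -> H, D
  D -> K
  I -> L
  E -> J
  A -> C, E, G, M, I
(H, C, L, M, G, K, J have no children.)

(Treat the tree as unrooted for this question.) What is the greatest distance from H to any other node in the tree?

The node farthest from H is J (L also at distance 5), via H – B – F – A – E – J — 5 edges.

5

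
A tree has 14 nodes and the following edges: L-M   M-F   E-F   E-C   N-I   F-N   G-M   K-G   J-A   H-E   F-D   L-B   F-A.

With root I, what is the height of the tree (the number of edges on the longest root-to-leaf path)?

5

K sits deepest: I–N–F–M–G–K — 5 edges from the root.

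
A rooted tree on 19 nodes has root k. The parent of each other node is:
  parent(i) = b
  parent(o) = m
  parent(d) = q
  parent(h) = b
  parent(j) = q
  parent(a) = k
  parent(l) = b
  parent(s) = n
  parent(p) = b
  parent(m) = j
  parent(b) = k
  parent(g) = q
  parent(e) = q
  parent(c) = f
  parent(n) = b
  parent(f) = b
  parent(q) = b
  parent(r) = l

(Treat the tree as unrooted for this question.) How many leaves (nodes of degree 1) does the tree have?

The leaves are a, c, d, e, g, h, i, o, p, r, s.
That is 11 leaves.

11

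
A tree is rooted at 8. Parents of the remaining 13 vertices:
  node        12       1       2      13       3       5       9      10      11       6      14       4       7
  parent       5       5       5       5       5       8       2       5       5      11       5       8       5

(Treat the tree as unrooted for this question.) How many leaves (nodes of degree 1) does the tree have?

10

Degree-1 nodes: 1, 3, 4, 6, 7, 9, 10, 12, 13, 14 — 10 of them.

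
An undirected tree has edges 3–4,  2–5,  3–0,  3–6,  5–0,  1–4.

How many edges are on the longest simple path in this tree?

5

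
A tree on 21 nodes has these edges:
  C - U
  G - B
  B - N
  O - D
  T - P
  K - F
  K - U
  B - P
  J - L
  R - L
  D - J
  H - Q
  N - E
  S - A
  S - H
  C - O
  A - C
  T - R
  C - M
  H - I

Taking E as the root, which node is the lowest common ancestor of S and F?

C

S's ancestor chain is S, A, C, O, D, J, L, R, T, P, B, N, E and F's is F, K, U, C, O, D, J, L, R, T, P, B, N, E; they first meet at C.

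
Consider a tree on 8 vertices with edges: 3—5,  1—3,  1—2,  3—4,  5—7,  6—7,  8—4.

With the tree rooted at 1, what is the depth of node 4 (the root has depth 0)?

2

Path from 1 to 4: 1 → 3 → 4, which has 2 edges.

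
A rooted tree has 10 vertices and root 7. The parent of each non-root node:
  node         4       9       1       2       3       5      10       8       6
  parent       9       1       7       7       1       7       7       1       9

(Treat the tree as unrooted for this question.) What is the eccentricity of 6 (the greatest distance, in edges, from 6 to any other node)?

4

The node farthest from 6 is 2 (10, 5 also at distance 4), via 6-9-1-7-2 — 4 edges.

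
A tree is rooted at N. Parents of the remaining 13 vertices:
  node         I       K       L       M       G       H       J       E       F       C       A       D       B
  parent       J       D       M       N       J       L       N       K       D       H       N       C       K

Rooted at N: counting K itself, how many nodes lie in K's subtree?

The subtree rooted at K contains: K, E, B — 3 nodes.

3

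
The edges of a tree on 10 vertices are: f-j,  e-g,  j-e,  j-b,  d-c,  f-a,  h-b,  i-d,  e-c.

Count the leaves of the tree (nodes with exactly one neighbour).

Exactly 4 nodes have a single neighbour: a, g, h, i.

4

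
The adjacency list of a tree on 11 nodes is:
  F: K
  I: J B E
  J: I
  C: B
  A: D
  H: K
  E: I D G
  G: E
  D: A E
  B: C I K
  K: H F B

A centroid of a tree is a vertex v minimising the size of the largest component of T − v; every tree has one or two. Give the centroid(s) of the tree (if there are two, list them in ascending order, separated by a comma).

I

Delete I: the remaining components have sizes 5, 4, 1. Max 5 ≤ 5, so I is a centroid.
Every other node leaves some component of size > 5, so the centroid is unique.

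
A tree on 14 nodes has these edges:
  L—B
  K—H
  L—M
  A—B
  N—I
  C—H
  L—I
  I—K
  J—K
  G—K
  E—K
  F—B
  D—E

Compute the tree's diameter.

6

Starting from D, a farthest node is A at distance 6.
One longest path: D–E–K–I–L–B–A.
So the diameter is 6.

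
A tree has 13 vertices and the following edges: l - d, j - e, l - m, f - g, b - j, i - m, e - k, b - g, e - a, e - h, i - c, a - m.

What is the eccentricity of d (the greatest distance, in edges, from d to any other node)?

Distances from d peak at 8, attained at f.
d – l – m – a – e – j – b – g – f

8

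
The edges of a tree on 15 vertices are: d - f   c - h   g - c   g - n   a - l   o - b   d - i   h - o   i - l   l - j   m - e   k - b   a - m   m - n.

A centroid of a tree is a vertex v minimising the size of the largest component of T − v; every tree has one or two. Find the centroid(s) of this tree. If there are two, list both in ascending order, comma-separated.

m

Removing m splits the tree into components of sizes 7, 6, 1; the largest is 7 ≤ ⌊15/2⌋ = 7.
No neighbour of m does as well, so m is the unique centroid.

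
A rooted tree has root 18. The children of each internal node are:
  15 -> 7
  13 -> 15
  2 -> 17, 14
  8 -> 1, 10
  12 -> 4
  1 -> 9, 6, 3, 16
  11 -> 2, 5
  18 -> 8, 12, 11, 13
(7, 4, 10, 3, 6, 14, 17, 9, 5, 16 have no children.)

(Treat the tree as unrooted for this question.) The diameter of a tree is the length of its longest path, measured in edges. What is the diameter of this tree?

Starting from 16, a farthest node is 17 at distance 6.
One longest path: 16–1–8–18–11–2–17.
So the diameter is 6.

6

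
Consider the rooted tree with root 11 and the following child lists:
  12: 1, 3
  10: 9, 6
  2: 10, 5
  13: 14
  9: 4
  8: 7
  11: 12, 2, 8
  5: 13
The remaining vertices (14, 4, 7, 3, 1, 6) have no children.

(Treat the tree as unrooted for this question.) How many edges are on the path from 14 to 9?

5

Walking from 14: 14 – 13 – 5 – 2 – 10 – 9. Length 5.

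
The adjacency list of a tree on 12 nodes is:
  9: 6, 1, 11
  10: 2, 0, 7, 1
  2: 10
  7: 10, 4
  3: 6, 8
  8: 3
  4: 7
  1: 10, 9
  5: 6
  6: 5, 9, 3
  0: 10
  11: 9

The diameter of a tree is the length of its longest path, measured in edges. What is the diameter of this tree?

7

A longest path is 8 – 3 – 6 – 9 – 1 – 10 – 7 – 4, with 7 edges.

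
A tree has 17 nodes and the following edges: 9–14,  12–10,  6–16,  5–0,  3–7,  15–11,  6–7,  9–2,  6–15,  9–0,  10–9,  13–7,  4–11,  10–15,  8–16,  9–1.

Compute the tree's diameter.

7

BFS from 8 reaches 5 last, at distance 7; BFS from 5 confirms no node is farther.
Path: 8 – 16 – 6 – 15 – 10 – 9 – 0 – 5.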